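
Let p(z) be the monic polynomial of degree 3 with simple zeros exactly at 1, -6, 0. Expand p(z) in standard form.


The polynomial is p(z) = ∏_{α ∈ S} (z − α), where S = {1, -6, 0}.
Expanding the product yields: p(z) = z^3 + 5·z^2 -6·z.
The resulting polynomial has degree 3 and real coefficients as required.

p(z) = z^3 + 5·z^2 -6·z.


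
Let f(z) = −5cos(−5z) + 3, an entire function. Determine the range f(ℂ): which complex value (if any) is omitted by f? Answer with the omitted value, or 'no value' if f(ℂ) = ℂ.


Little Picard bounds the complement of f(ℂ) to at most one point.
cos is entire and surjective onto ℂ: for every w ∈ ℂ, cos(ζ) = w has a solution ζ ∈ ℂ (e.g., via the complex inverse arccos). With ζ = −5z this gives z = ζ/(-5). Then -5·cos(−5z) takes every value in -5·ℂ = ℂ, and adding 3 is a bijection of ℂ. So f is surjective and omits no value. (Note: only on the real line is cos bounded by [−1, 1].)

Omitted value: no value.


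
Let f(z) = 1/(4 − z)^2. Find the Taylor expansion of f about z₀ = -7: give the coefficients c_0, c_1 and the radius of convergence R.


Let w = z − z₀, so z = z₀ + w.
Then 4 − z = 4 − (z₀ + w) = (4 − z₀) − w = 11 − w.
f(z) = 1/(11 − w)^2 = (1/(11)^2) · (1 − w/(11))^{−2}.
By the binomial series (1−u)^{−2} = Σ_{n≥0} C(n+1, 1) u^n for |u|<1, with u = w/(11):
  c_n = C(n+1, 1) / (11)^(n+2).
  c_0 = 1/(11)^2 = 1/121.
  c_1 = 2/(11)^3 = 2/1331.
The series is valid for |w/d| < 1, i.e. |z − z₀| < |d|.
Radius of convergence: R = |4 − z₀| = |11| = 11 (distance from z₀ to the singularity z = 4).

c_0 = 1/121, c_1 = 2/1331; R = 11.


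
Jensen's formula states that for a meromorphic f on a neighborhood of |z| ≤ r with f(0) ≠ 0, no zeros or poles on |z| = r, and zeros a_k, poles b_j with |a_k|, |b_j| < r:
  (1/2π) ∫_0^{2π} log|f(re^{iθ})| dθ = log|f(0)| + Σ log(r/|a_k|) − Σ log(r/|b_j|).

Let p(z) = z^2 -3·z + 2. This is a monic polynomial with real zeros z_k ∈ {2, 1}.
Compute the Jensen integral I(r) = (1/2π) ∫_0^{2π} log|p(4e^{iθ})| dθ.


Zeros: 1, 2; r = 4.
Inside |z| < r: 1, 2. Outside (|z| ≥ r): ∅.
p(0) = 2, so log|p(0)| = log(2) = 0.6931.
Apply Jensen: I(r) = log|p(0)| + Σ_k log(r/|z_k|), summed over zeros inside |z| < r.
  log(r/|z_k|) for z_k = 2: log(4/2) = 0.6931
  log(r/|z_k|) for z_k = 1: log(4/1) = 1.3863
Sum over inside zeros: 2.0794.
I(r) = log|p(0)| + (inside sum) = 0.6931 + 2.0794 = 2.7726.
Closed form (all zeros inside, monic): I(r) = n·log(r) = 2·log(4) = 2.7726. ✓

I(r) ≈ 2.7726.


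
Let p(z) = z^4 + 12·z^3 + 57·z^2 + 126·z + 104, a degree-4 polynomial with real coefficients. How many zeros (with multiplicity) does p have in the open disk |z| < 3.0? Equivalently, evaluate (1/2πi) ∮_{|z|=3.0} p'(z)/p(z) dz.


The zeros of p are: (-3 + 2i), (-3 - 2i), -2, -4.
Their magnitudes are: 3.606, 3.606, 2, 4.
Zeros with |z| < R = 3.0: -2.
Count = 1.
By the argument principle, (1/2πi) ∮_{|z|=R} p'(z)/p(z) dz equals exactly this count.

Number of zeros inside |z| < 3.0: 1.


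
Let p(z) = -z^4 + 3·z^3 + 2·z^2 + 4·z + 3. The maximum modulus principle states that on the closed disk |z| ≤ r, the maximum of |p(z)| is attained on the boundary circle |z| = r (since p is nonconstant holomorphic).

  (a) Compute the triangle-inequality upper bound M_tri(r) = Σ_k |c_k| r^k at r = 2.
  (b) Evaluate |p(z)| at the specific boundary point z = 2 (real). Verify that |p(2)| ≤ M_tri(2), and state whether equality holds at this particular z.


Coefficients: c_0 = 3, c_1 = 4, c_2 = 2, c_3 = 3, c_4 = -1. Radius r = 2.
Part (a). Triangle bound: M_tri(r) = Σ_k |c_k| r^k
  = |3|·2^0 + |4|·2^1 + |2|·2^2 + |3|·2^3 + |-1|·2^4
  = 3 + 8 + 8 + 24 + 16 = 59.
This bounds M(r) := max_{|z|=r} |p(z)| from above; equality holds iff all terms c_k z^k can be made to align in phase at a single z on |z|=r.
Part (b). At z = 2 (real, on the circle |z| = r):
  p(2) = (3)·2^0 + (4)·2^1 + (2)·2^2 + (3)·2^3 + (-1)·2^4 = 27.
  |p(2)| = 27.
Check: |p(2)| = 27 ≤ 59 = M_tri(2). ✓ Equality does not hold at z = 2 (the coefficients have mixed signs, so the terms do not all align in phase there).

M_tri(2) = 59; |p(2)| = 27; equality at z=2: no.


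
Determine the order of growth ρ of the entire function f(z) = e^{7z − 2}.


|e^{7z − 2}| = e^{Re(7·z) + -2} ≤ e^{7|z|^1 + -2} = e^{7r^1 + -2} on |z| = r, so ρ ≤ 1. Choosing z on |z|=r so that 7·z is real positive (always possible by picking arg z appropriately) gives |f(z)| = e^{7r^1 + -2}, matching the bound. The additive constant -2 does not affect log log M(r) ~ 1·log r. Hence ρ = 1.
Therefore ρ = 1.

Order ρ = 1.


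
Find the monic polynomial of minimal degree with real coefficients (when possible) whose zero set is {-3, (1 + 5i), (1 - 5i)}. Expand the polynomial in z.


The polynomial is p(z) = ∏_{α ∈ S} (z − α), where S = {-3, (1 + 5i), (1 - 5i)}.
Expanding the product yields: p(z) = z^3 + z^2 + 20·z + 78.
Note conjugate pairs combine to real quadratics: (z − (1+5i))(z − (1−5i)) = z² − 2z + 26.
The resulting polynomial has degree 3 and real coefficients as required.

p(z) = z^3 + z^2 + 20·z + 78.


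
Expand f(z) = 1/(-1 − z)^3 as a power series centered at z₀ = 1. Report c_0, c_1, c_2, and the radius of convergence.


Let w = z − z₀, so z = z₀ + w.
Then -1 − z = -1 − (z₀ + w) = (-1 − z₀) − w = -2 − w.
f(z) = 1/(-2 − w)^3 = (1/(-2)^3) · (1 − w/(-2))^{−3}.
By the binomial series (1−u)^{−3} = Σ_{n≥0} C(n+2, 2) u^n for |u|<1, with u = w/(-2):
  c_n = C(n+2, 2) / (-2)^(n+3).
  c_0 = 1/(-2)^3 = -1/8.
  c_1 = 3/(-2)^4 = 3/16.
  c_2 = 6/(-2)^5 = -3/16.
The series is valid for |w/d| < 1, i.e. |z − z₀| < |d|.
Radius of convergence: R = |-1 − z₀| = |-2| = 2 (distance from z₀ to the singularity z = -1).

c_0 = -1/8, c_1 = 3/16, c_2 = -3/16; R = 2.


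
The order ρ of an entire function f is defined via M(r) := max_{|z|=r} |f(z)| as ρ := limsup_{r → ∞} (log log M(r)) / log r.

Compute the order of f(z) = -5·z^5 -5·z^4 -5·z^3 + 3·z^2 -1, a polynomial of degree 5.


|f(z)| ≤ Σ|c_k|·r^k = O(r^5) as r → ∞. Polynomial growth is O(e^{r^ε}) for every ε > 0 (since r^5/e^{r^ε} → 0), so ρ ≤ ε for all ε > 0, i.e. ρ = 0. Every nonconstant polynomial has order 0.
Therefore ρ = 0.

Order ρ = 0.


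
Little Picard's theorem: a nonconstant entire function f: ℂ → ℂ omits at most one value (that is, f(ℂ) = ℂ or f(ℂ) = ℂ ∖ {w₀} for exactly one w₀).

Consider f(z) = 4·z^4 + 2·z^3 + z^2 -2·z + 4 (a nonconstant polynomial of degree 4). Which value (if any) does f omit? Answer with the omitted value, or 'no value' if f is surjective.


Little Picard bounds the complement of f(ℂ) to at most one point.
For every w ∈ ℂ, the equation p(z) − w = 0 is a nonconstant polynomial in z and hence has at least one root by the fundamental theorem of algebra. So p is surjective onto ℂ, omitting no value.

Omitted value: no value.


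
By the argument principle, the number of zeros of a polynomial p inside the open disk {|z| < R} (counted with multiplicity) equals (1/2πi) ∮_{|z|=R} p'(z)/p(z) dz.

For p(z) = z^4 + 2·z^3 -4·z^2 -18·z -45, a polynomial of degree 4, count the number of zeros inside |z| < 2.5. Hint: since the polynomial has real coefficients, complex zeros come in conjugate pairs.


The zeros of p are: -3, (-1 + 2i), (-1 - 2i), 3.
Their magnitudes are: 3, 2.236, 2.236, 3.
Zeros with |z| < R = 2.5: (-1 + 2i), (-1 - 2i).
Count = 2.
By the argument principle, (1/2πi) ∮_{|z|=R} p'(z)/p(z) dz equals exactly this count.

Number of zeros inside |z| < 2.5: 2.


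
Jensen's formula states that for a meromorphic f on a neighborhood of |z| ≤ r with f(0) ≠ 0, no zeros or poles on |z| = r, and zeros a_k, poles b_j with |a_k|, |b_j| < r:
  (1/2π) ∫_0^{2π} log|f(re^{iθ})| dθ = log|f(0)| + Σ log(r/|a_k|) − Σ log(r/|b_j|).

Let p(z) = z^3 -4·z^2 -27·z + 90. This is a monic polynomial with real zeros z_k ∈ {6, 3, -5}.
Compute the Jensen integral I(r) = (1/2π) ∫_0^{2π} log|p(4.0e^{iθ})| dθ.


Zeros: -5, 3, 6; r = 4.0.
Inside |z| < r: 3. Outside (|z| ≥ r): -5, 6.
p(0) = 90, so log|p(0)| = log(90) = 4.4998.
Apply Jensen: I(r) = log|p(0)| + Σ_k log(r/|z_k|), summed over zeros inside |z| < r.
  log(r/|z_k|) for z_k = 3: log(4.0/3) = 0.2877
  Outside zeros (-5, 6) contribute nothing to the Jensen sum.
Sum over inside zeros: 0.2877.
I(r) = log|p(0)| + (inside sum) = 4.4998 + 0.2877 = 4.7875.
Note: since some zeros are outside |z| ≤ r, the simplified n·log(r) form does NOT apply — only the inside zeros contribute.

I(r) ≈ 4.7875.


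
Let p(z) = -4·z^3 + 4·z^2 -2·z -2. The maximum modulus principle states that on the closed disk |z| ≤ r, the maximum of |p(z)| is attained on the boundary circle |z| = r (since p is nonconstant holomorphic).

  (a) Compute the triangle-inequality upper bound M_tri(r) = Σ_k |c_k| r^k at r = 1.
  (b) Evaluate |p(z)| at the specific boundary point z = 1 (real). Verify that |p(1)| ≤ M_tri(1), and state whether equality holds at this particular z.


Coefficients: c_0 = -2, c_1 = -2, c_2 = 4, c_3 = -4. Radius r = 1.
Part (a). Triangle bound: M_tri(r) = Σ_k |c_k| r^k
  = |-2|·1^0 + |-2|·1^1 + |4|·1^2 + |-4|·1^3
  = 2 + 2 + 4 + 4 = 12.
This bounds M(r) := max_{|z|=r} |p(z)| from above; equality holds iff all terms c_k z^k can be made to align in phase at a single z on |z|=r.
Part (b). At z = 1 (real, on the circle |z| = r):
  p(1) = (-2)·1^0 + (-2)·1^1 + (4)·1^2 + (-4)·1^3 = -4.
  |p(1)| = 4.
Check: |p(1)| = 4 ≤ 12 = M_tri(1). ✓ Equality does not hold at z = 1 (the coefficients have mixed signs, so the terms do not all align in phase there).

M_tri(1) = 12; |p(1)| = 4; equality at z=1: no.


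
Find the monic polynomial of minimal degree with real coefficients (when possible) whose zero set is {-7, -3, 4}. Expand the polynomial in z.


The polynomial is p(z) = ∏_{α ∈ S} (z − α), where S = {-7, -3, 4}.
Expanding the product yields: p(z) = z^3 + 6·z^2 -19·z -84.
The resulting polynomial has degree 3 and real coefficients as required.

p(z) = z^3 + 6·z^2 -19·z -84.


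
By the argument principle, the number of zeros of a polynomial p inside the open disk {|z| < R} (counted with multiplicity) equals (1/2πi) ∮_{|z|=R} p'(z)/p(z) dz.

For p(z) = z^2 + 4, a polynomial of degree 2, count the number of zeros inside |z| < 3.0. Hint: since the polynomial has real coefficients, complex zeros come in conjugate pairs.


The zeros of p are: (0 + 2i), (0 - 2i).
Their magnitudes are: 2, 2.
Zeros with |z| < R = 3.0: (0 + 2i), (0 - 2i).
Count = 2.
By the argument principle, (1/2πi) ∮_{|z|=R} p'(z)/p(z) dz equals exactly this count.

Number of zeros inside |z| < 3.0: 2.


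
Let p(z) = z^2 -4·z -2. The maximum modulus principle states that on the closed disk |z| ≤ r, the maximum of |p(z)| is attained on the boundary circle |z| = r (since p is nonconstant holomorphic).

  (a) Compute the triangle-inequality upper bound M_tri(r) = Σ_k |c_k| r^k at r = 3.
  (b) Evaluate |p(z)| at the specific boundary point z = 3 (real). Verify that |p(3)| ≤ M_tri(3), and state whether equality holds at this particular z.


Coefficients: c_0 = -2, c_1 = -4, c_2 = 1. Radius r = 3.
Part (a). Triangle bound: M_tri(r) = Σ_k |c_k| r^k
  = |-2|·3^0 + |-4|·3^1 + |1|·3^2
  = 2 + 12 + 9 = 23.
This bounds M(r) := max_{|z|=r} |p(z)| from above; equality holds iff all terms c_k z^k can be made to align in phase at a single z on |z|=r.
Part (b). At z = 3 (real, on the circle |z| = r):
  p(3) = (-2)·3^0 + (-4)·3^1 + (1)·3^2 = -5.
  |p(3)| = 5.
Check: |p(3)| = 5 ≤ 23 = M_tri(3). ✓ Equality does not hold at z = 3 (the coefficients have mixed signs, so the terms do not all align in phase there).

M_tri(3) = 23; |p(3)| = 5; equality at z=3: no.


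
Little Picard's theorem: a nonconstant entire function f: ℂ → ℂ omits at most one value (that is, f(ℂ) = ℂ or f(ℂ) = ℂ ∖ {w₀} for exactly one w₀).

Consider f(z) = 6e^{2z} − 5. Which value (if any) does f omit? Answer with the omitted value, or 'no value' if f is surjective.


Little Picard bounds the complement of f(ℂ) to at most one point.
e^{2z} is never zero on ℂ, so 6·e^{2z} takes every value in ℂ ∖ {0}. Adding -5 shifts the range to ℂ ∖ {-5}. Thus f omits exactly the value -5.

Omitted value: -5.


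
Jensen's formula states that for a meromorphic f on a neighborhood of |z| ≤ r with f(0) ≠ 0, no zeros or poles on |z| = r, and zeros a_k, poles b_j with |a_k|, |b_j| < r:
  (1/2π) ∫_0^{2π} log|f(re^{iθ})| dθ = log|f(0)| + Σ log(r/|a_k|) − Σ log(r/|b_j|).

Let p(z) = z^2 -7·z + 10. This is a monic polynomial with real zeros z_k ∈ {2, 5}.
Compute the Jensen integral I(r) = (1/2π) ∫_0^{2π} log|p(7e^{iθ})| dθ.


Zeros: 2, 5; r = 7.
Inside |z| < r: 2, 5. Outside (|z| ≥ r): ∅.
p(0) = 10, so log|p(0)| = log(10) = 2.3026.
Apply Jensen: I(r) = log|p(0)| + Σ_k log(r/|z_k|), summed over zeros inside |z| < r.
  log(r/|z_k|) for z_k = 2: log(7/2) = 1.2528
  log(r/|z_k|) for z_k = 5: log(7/5) = 0.3365
Sum over inside zeros: 1.5892.
I(r) = log|p(0)| + (inside sum) = 2.3026 + 1.5892 = 3.8918.
Closed form (all zeros inside, monic): I(r) = n·log(r) = 2·log(7) = 3.8918. ✓

I(r) ≈ 3.8918.


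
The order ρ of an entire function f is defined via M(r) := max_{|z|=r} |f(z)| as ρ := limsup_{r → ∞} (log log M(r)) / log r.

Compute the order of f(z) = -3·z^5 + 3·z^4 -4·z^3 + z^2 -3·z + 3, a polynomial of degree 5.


|f(z)| ≤ Σ|c_k|·r^k = O(r^5) as r → ∞. Polynomial growth is O(e^{r^ε}) for every ε > 0 (since r^5/e^{r^ε} → 0), so ρ ≤ ε for all ε > 0, i.e. ρ = 0. Every nonconstant polynomial has order 0.
Therefore ρ = 0.

Order ρ = 0.


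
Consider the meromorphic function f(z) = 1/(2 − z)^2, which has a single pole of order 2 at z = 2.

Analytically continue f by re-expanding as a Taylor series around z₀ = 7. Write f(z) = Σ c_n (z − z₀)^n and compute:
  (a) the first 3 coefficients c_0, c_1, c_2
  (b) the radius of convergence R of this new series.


Let w = z − z₀, so z = z₀ + w.
Then 2 − z = 2 − (z₀ + w) = (2 − z₀) − w = -5 − w.
f(z) = 1/(-5 − w)^2 = (1/(-5)^2) · (1 − w/(-5))^{−2}.
By the binomial series (1−u)^{−2} = Σ_{n≥0} C(n+1, 1) u^n for |u|<1, with u = w/(-5):
  c_n = C(n+1, 1) / (-5)^(n+2).
  c_0 = 1/(-5)^2 = 1/25.
  c_1 = 2/(-5)^3 = -2/125.
  c_2 = 3/(-5)^4 = 3/625.
The series is valid for |w/d| < 1, i.e. |z − z₀| < |d|.
Radius of convergence: R = |2 − z₀| = |-5| = 5 (distance from z₀ to the singularity z = 2).

c_0 = 1/25, c_1 = -2/125, c_2 = 3/625; R = 5.


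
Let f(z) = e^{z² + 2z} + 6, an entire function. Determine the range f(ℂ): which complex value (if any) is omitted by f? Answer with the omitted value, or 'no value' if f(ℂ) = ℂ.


Little Picard bounds the complement of f(ℂ) to at most one point.
The exponent g(z) = z² + 2z is a nonconstant polynomial, hence surjective onto ℂ. So e^{g(z)} takes every value in {e^w : w ∈ ℂ} = ℂ ∖ {0}. Adding 6 shifts the range to ℂ ∖ {6}. f omits exactly 6.

Omitted value: 6.


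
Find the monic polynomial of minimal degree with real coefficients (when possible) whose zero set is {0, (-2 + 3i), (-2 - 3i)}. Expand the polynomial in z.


The polynomial is p(z) = ∏_{α ∈ S} (z − α), where S = {0, (-2 + 3i), (-2 - 3i)}.
Expanding the product yields: p(z) = z^3 + 4·z^2 + 13·z.
Note conjugate pairs combine to real quadratics: (z − (-2+3i))(z − (-2−3i)) = z² + 4z + 13.
The resulting polynomial has degree 3 and real coefficients as required.

p(z) = z^3 + 4·z^2 + 13·z.


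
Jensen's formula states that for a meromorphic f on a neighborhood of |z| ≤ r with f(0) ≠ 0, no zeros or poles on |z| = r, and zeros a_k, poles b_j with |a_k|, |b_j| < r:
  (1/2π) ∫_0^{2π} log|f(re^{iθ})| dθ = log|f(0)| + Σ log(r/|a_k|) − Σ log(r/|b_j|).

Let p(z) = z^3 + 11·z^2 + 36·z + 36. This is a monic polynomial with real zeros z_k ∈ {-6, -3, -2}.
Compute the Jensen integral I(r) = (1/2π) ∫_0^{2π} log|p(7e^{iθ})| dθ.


Zeros: -6, -3, -2; r = 7.
Inside |z| < r: -6, -3, -2. Outside (|z| ≥ r): ∅.
p(0) = 36, so log|p(0)| = log(36) = 3.5835.
Apply Jensen: I(r) = log|p(0)| + Σ_k log(r/|z_k|), summed over zeros inside |z| < r.
  log(r/|z_k|) for z_k = -6: log(7/6) = 0.1542
  log(r/|z_k|) for z_k = -3: log(7/3) = 0.8473
  log(r/|z_k|) for z_k = -2: log(7/2) = 1.2528
Sum over inside zeros: 2.2542.
I(r) = log|p(0)| + (inside sum) = 3.5835 + 2.2542 = 5.8377.
Closed form (all zeros inside, monic): I(r) = n·log(r) = 3·log(7) = 5.8377. ✓

I(r) ≈ 5.8377.


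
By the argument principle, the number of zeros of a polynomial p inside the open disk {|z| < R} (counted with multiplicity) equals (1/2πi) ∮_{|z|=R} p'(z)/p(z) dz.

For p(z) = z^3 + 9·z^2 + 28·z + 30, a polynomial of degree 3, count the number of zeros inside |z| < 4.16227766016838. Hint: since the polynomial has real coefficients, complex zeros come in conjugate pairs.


The zeros of p are: -3, (-3 + 1i), (-3 - 1i).
Their magnitudes are: 3, 3.162, 3.162.
Zeros with |z| < R = 4.16227766016838: -3, (-3 + 1i), (-3 - 1i).
Count = 3.
By the argument principle, (1/2πi) ∮_{|z|=R} p'(z)/p(z) dz equals exactly this count.

Number of zeros inside |z| < 4.16227766016838: 3.


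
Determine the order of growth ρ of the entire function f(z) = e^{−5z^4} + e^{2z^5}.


Each summand is entire of order 4 and 5 respectively (as in the single-exponential case). The order of a sum is at most the max of the orders, so ρ ≤ 5. For the lower bound: on |z|=r choose arg z so that 2z^5 is real positive; then |e^{2z^5}| = e^{2r^5} while |e^{-5z^4}| ≤ e^{5r^4} = o(e^{2r^5}). So |f| ≥ e^{2r^5}(1 − o(1)) and ρ ≥ 5. Hence ρ = max(4, 5) = 5.
Therefore ρ = 5.

Order ρ = 5.


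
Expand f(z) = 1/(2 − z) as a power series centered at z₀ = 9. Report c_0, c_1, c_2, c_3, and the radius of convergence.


Let w = z − z₀, so z = z₀ + w.
Then 2 − z = 2 − (z₀ + w) = (2 − z₀) − w = -7 − w.
f(z) = 1/(-7 − w) = (1/(-7)) · 1/(1 − w/(-7)) = Σ_{n≥0} w^n / (-7)^(n+1).
So c_n = 1/(-7)^(n+1):
  c_0 = 1/(-7)^1 = -1/7.
  c_1 = 1/(-7)^2 = 1/49.
  c_2 = 1/(-7)^3 = -1/343.
  c_3 = 1/(-7)^4 = 1/2401.
The series is valid for |w/d| < 1, i.e. |z − z₀| < |d|.
Radius of convergence: R = |2 − z₀| = |-7| = 7 (distance from z₀ to the singularity z = 2).

c_0 = -1/7, c_1 = 1/49, c_2 = -1/343, c_3 = 1/2401; R = 7.


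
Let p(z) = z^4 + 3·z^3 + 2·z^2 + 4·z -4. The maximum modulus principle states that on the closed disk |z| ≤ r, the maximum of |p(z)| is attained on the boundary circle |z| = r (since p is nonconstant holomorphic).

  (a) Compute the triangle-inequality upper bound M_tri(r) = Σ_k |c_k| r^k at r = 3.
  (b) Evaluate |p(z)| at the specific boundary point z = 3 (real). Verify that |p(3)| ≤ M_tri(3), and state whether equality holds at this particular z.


Coefficients: c_0 = -4, c_1 = 4, c_2 = 2, c_3 = 3, c_4 = 1. Radius r = 3.
Part (a). Triangle bound: M_tri(r) = Σ_k |c_k| r^k
  = |-4|·3^0 + |4|·3^1 + |2|·3^2 + |3|·3^3 + |1|·3^4
  = 4 + 12 + 18 + 81 + 81 = 196.
This bounds M(r) := max_{|z|=r} |p(z)| from above; equality holds iff all terms c_k z^k can be made to align in phase at a single z on |z|=r.
Part (b). At z = 3 (real, on the circle |z| = r):
  p(3) = (-4)·3^0 + (4)·3^1 + (2)·3^2 + (3)·3^3 + (1)·3^4 = 188.
  |p(3)| = 188.
Check: |p(3)| = 188 ≤ 196 = M_tri(3). ✓ Equality does not hold at z = 3 (the coefficients have mixed signs, so the terms do not all align in phase there).

M_tri(3) = 196; |p(3)| = 188; equality at z=3: no.


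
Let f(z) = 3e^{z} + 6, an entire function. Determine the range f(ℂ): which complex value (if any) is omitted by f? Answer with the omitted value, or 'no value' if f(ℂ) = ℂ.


Little Picard bounds the complement of f(ℂ) to at most one point.
e^{z} is never zero on ℂ, so 3·e^{z} takes every value in ℂ ∖ {0}. Adding 6 shifts the range to ℂ ∖ {6}. Thus f omits exactly the value 6.

Omitted value: 6.


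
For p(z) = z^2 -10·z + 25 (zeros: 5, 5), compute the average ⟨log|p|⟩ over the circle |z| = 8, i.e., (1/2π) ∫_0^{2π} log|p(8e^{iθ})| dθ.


Zeros: 5, 5; r = 8.
Inside |z| < r: 5, 5. Outside (|z| ≥ r): ∅.
p(0) = 25, so log|p(0)| = log(25) = 3.2189.
Apply Jensen: I(r) = log|p(0)| + Σ_k log(r/|z_k|), summed over zeros inside |z| < r.
  log(r/|z_k|) for z_k = 5: log(8/5) = 0.4700
  log(r/|z_k|) for z_k = 5: log(8/5) = 0.4700
Sum over inside zeros: 0.9400.
I(r) = log|p(0)| + (inside sum) = 3.2189 + 0.9400 = 4.1589.
Closed form (all zeros inside, monic): I(r) = n·log(r) = 2·log(8) = 4.1589. ✓

I(r) ≈ 4.1589.


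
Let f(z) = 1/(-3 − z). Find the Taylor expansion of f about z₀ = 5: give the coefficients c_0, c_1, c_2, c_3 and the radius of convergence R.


Let w = z − z₀, so z = z₀ + w.
Then -3 − z = -3 − (z₀ + w) = (-3 − z₀) − w = -8 − w.
f(z) = 1/(-8 − w) = (1/(-8)) · 1/(1 − w/(-8)) = Σ_{n≥0} w^n / (-8)^(n+1).
So c_n = 1/(-8)^(n+1):
  c_0 = 1/(-8)^1 = -1/8.
  c_1 = 1/(-8)^2 = 1/64.
  c_2 = 1/(-8)^3 = -1/512.
  c_3 = 1/(-8)^4 = 1/4096.
The series is valid for |w/d| < 1, i.e. |z − z₀| < |d|.
Radius of convergence: R = |-3 − z₀| = |-8| = 8 (distance from z₀ to the singularity z = -3).

c_0 = -1/8, c_1 = 1/64, c_2 = -1/512, c_3 = 1/4096; R = 8.


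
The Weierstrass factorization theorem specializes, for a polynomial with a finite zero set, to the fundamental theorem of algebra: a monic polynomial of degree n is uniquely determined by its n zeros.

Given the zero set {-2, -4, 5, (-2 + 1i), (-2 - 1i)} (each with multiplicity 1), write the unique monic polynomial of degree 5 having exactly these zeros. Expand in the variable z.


The polynomial is p(z) = ∏_{α ∈ S} (z − α), where S = {-2, -4, 5, (-2 + 1i), (-2 - 1i)}.
Expanding the product yields: p(z) = z^5 + 5·z^4 -13·z^3 -123·z^2 -270·z -200.
Note conjugate pairs combine to real quadratics: (z − (-2+1i))(z − (-2−1i)) = z² + 4z + 5.
The resulting polynomial has degree 5 and real coefficients as required.

p(z) = z^5 + 5·z^4 -13·z^3 -123·z^2 -270·z -200.


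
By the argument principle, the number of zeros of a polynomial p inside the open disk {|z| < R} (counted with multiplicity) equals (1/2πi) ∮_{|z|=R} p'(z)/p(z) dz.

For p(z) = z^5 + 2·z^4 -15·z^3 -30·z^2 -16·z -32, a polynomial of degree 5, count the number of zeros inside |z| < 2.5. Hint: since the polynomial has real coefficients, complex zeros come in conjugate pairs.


The zeros of p are: -2, (0 + 1i), (0 - 1i), 4, -4.
Their magnitudes are: 2, 1, 1, 4, 4.
Zeros with |z| < R = 2.5: -2, (0 + 1i), (0 - 1i).
Count = 3.
By the argument principle, (1/2πi) ∮_{|z|=R} p'(z)/p(z) dz equals exactly this count.

Number of zeros inside |z| < 2.5: 3.


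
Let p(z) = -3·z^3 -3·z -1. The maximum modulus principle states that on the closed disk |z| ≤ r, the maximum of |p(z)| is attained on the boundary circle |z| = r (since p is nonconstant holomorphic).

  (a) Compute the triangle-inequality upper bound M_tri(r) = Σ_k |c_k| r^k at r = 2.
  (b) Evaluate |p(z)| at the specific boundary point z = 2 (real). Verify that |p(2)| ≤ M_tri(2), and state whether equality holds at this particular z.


Coefficients: c_0 = -1, c_1 = -3, c_2 = 0, c_3 = -3. Radius r = 2.
Part (a). Triangle bound: M_tri(r) = Σ_k |c_k| r^k
  = |-1|·2^0 + |-3|·2^1 + |0|·2^2 + |-3|·2^3
  = 1 + 6 + 0 + 24 = 31.
This bounds M(r) := max_{|z|=r} |p(z)| from above; equality holds iff all terms c_k z^k can be made to align in phase at a single z on |z|=r.
Part (b). At z = 2 (real, on the circle |z| = r):
  p(2) = (-1)·2^0 + (-3)·2^1 + (0)·2^2 + (-3)·2^3 = -31.
  |p(2)| = 31.
Since all nonzero coefficients share the same sign, |p(2)| = 31 = M_tri(2); the triangle bound is attained at z = 2, so in fact M(r) = 31.

M_tri(2) = 31; |p(2)| = 31; equality at z=2: yes.


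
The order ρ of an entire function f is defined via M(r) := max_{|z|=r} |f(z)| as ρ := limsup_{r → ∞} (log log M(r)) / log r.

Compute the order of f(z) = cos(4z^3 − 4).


Write cos(w) = (e^{iw} ± e^{−iw})/(2 or 2i), so |cos(w)| ≤ e^{|w|}. With w = 4z^3 − 4, |w| ≤ 4r^3 + 4 on |z|=r, giving M(r) ≤ e^{4r^3 + 4} and ρ ≤ 3. For the lower bound, choose z on |z|=r with 4z^3 purely imaginary of modulus 4r^3; then |cos(4z^3 − 4)| grows like e^{4r^3}/2, so ρ ≥ 3. Hence ρ = 3.
Therefore ρ = 3.

Order ρ = 3.


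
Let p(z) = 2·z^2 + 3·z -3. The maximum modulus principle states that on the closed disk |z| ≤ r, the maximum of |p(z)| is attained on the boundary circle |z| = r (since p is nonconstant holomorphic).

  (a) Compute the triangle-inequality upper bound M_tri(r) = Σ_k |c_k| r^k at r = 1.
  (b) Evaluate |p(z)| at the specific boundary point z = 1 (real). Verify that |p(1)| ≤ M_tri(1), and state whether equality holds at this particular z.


Coefficients: c_0 = -3, c_1 = 3, c_2 = 2. Radius r = 1.
Part (a). Triangle bound: M_tri(r) = Σ_k |c_k| r^k
  = |-3|·1^0 + |3|·1^1 + |2|·1^2
  = 3 + 3 + 2 = 8.
This bounds M(r) := max_{|z|=r} |p(z)| from above; equality holds iff all terms c_k z^k can be made to align in phase at a single z on |z|=r.
Part (b). At z = 1 (real, on the circle |z| = r):
  p(1) = (-3)·1^0 + (3)·1^1 + (2)·1^2 = 2.
  |p(1)| = 2.
Check: |p(1)| = 2 ≤ 8 = M_tri(1). ✓ Equality does not hold at z = 1 (the coefficients have mixed signs, so the terms do not all align in phase there).

M_tri(1) = 8; |p(1)| = 2; equality at z=1: no.


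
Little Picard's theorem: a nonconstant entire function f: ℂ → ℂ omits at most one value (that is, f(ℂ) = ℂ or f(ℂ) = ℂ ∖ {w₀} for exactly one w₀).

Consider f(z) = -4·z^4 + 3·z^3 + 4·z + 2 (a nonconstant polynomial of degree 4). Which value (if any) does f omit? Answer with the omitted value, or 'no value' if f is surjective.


Little Picard bounds the complement of f(ℂ) to at most one point.
For every w ∈ ℂ, the equation p(z) − w = 0 is a nonconstant polynomial in z and hence has at least one root by the fundamental theorem of algebra. So p is surjective onto ℂ, omitting no value.

Omitted value: no value.


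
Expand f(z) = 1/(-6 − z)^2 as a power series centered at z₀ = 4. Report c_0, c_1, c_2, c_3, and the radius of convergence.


Let w = z − z₀, so z = z₀ + w.
Then -6 − z = -6 − (z₀ + w) = (-6 − z₀) − w = -10 − w.
f(z) = 1/(-10 − w)^2 = (1/(-10)^2) · (1 − w/(-10))^{−2}.
By the binomial series (1−u)^{−2} = Σ_{n≥0} C(n+1, 1) u^n for |u|<1, with u = w/(-10):
  c_n = C(n+1, 1) / (-10)^(n+2).
  c_0 = 1/(-10)^2 = 1/100.
  c_1 = 2/(-10)^3 = -1/500.
  c_2 = 3/(-10)^4 = 3/10000.
  c_3 = 4/(-10)^5 = -1/25000.
The series is valid for |w/d| < 1, i.e. |z − z₀| < |d|.
Radius of convergence: R = |-6 − z₀| = |-10| = 10 (distance from z₀ to the singularity z = -6).

c_0 = 1/100, c_1 = -1/500, c_2 = 3/10000, c_3 = -1/25000; R = 10.


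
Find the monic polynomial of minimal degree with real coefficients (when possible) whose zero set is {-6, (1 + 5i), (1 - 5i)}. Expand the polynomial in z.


The polynomial is p(z) = ∏_{α ∈ S} (z − α), where S = {-6, (1 + 5i), (1 - 5i)}.
Expanding the product yields: p(z) = z^3 + 4·z^2 + 14·z + 156.
Note conjugate pairs combine to real quadratics: (z − (1+5i))(z − (1−5i)) = z² − 2z + 26.
The resulting polynomial has degree 3 and real coefficients as required.

p(z) = z^3 + 4·z^2 + 14·z + 156.


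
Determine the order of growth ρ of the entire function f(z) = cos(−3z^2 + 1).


Write cos(w) = (e^{iw} ± e^{−iw})/(2 or 2i), so |cos(w)| ≤ e^{|w|}. With w = −3z^2 + 1, |w| ≤ 3r^2 + 1 on |z|=r, giving M(r) ≤ e^{3r^2 + 1} and ρ ≤ 2. For the lower bound, choose z on |z|=r with -3z^2 purely imaginary of modulus 3r^2; then |cos(−3z^2 + 1)| grows like e^{3r^2}/2, so ρ ≥ 2. Hence ρ = 2.
Therefore ρ = 2.

Order ρ = 2.


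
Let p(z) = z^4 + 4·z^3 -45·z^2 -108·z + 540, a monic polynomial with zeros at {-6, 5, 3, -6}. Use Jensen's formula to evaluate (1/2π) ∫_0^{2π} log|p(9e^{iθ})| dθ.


Zeros: -6, -6, 3, 5; r = 9.
Inside |z| < r: -6, -6, 3, 5. Outside (|z| ≥ r): ∅.
p(0) = 540, so log|p(0)| = log(540) = 6.2916.
Apply Jensen: I(r) = log|p(0)| + Σ_k log(r/|z_k|), summed over zeros inside |z| < r.
  log(r/|z_k|) for z_k = -6: log(9/6) = 0.4055
  log(r/|z_k|) for z_k = 5: log(9/5) = 0.5878
  log(r/|z_k|) for z_k = 3: log(9/3) = 1.0986
  log(r/|z_k|) for z_k = -6: log(9/6) = 0.4055
Sum over inside zeros: 2.4973.
I(r) = log|p(0)| + (inside sum) = 6.2916 + 2.4973 = 8.7889.
Closed form (all zeros inside, monic): I(r) = n·log(r) = 4·log(9) = 8.7889. ✓

I(r) ≈ 8.7889.


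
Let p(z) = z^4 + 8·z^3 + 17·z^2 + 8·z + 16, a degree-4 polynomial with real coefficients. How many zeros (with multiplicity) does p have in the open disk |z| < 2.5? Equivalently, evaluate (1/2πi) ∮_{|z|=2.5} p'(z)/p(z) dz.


The zeros of p are: -4, (0 + 1i), (0 - 1i), -4.
Their magnitudes are: 4, 1, 1, 4.
Zeros with |z| < R = 2.5: (0 + 1i), (0 - 1i).
Count = 2.
By the argument principle, (1/2πi) ∮_{|z|=R} p'(z)/p(z) dz equals exactly this count.

Number of zeros inside |z| < 2.5: 2.


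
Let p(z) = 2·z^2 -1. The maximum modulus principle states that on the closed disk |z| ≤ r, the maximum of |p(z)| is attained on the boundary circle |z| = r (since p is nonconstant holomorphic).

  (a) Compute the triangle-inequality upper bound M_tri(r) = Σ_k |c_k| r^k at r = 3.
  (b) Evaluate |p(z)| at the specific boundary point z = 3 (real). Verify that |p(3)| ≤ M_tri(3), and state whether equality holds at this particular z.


Coefficients: c_0 = -1, c_1 = 0, c_2 = 2. Radius r = 3.
Part (a). Triangle bound: M_tri(r) = Σ_k |c_k| r^k
  = |-1|·3^0 + |0|·3^1 + |2|·3^2
  = 1 + 0 + 18 = 19.
This bounds M(r) := max_{|z|=r} |p(z)| from above; equality holds iff all terms c_k z^k can be made to align in phase at a single z on |z|=r.
Part (b). At z = 3 (real, on the circle |z| = r):
  p(3) = (-1)·3^0 + (0)·3^1 + (2)·3^2 = 17.
  |p(3)| = 17.
Check: |p(3)| = 17 ≤ 19 = M_tri(3). ✓ Equality does not hold at z = 3 (the coefficients have mixed signs, so the terms do not all align in phase there).

M_tri(3) = 19; |p(3)| = 17; equality at z=3: no.


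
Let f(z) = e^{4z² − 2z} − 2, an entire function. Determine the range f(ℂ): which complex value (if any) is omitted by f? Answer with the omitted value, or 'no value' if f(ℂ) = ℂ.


Little Picard bounds the complement of f(ℂ) to at most one point.
The exponent g(z) = 4z² − 2z is a nonconstant polynomial, hence surjective onto ℂ. So e^{g(z)} takes every value in {e^w : w ∈ ℂ} = ℂ ∖ {0}. Adding -2 shifts the range to ℂ ∖ {-2}. f omits exactly -2.

Omitted value: -2.


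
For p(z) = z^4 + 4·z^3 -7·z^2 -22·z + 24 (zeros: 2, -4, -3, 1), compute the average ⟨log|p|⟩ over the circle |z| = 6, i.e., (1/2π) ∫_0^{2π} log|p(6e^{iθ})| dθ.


Zeros: -4, -3, 1, 2; r = 6.
Inside |z| < r: -4, -3, 1, 2. Outside (|z| ≥ r): ∅.
p(0) = 24, so log|p(0)| = log(24) = 3.1781.
Apply Jensen: I(r) = log|p(0)| + Σ_k log(r/|z_k|), summed over zeros inside |z| < r.
  log(r/|z_k|) for z_k = 2: log(6/2) = 1.0986
  log(r/|z_k|) for z_k = -4: log(6/4) = 0.4055
  log(r/|z_k|) for z_k = -3: log(6/3) = 0.6931
  log(r/|z_k|) for z_k = 1: log(6/1) = 1.7918
Sum over inside zeros: 3.9890.
I(r) = log|p(0)| + (inside sum) = 3.1781 + 3.9890 = 7.1670.
Closed form (all zeros inside, monic): I(r) = n·log(r) = 4·log(6) = 7.1670. ✓

I(r) ≈ 7.1670.


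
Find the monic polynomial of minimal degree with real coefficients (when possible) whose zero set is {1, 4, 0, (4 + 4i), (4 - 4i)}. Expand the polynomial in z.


The polynomial is p(z) = ∏_{α ∈ S} (z − α), where S = {1, 4, 0, (4 + 4i), (4 - 4i)}.
Expanding the product yields: p(z) = z^5 -13·z^4 + 76·z^3 -192·z^2 + 128·z.
Note conjugate pairs combine to real quadratics: (z − (4+4i))(z − (4−4i)) = z² − 8z + 32.
The resulting polynomial has degree 5 and real coefficients as required.

p(z) = z^5 -13·z^4 + 76·z^3 -192·z^2 + 128·z.


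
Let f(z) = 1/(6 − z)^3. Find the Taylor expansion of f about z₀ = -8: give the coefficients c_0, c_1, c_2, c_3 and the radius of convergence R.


Let w = z − z₀, so z = z₀ + w.
Then 6 − z = 6 − (z₀ + w) = (6 − z₀) − w = 14 − w.
f(z) = 1/(14 − w)^3 = (1/(14)^3) · (1 − w/(14))^{−3}.
By the binomial series (1−u)^{−3} = Σ_{n≥0} C(n+2, 2) u^n for |u|<1, with u = w/(14):
  c_n = C(n+2, 2) / (14)^(n+3).
  c_0 = 1/(14)^3 = 1/2744.
  c_1 = 3/(14)^4 = 3/38416.
  c_2 = 6/(14)^5 = 3/268912.
  c_3 = 10/(14)^6 = 5/3764768.
The series is valid for |w/d| < 1, i.e. |z − z₀| < |d|.
Radius of convergence: R = |6 − z₀| = |14| = 14 (distance from z₀ to the singularity z = 6).

c_0 = 1/2744, c_1 = 3/38416, c_2 = 3/268912, c_3 = 5/3764768; R = 14.


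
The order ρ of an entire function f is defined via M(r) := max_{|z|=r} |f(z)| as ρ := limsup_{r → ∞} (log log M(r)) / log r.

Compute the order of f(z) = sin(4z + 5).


sin(w) is a linear combination of e^{iw} and e^{−iw} (or e^w, e^{−w} in the hyperbolic case), so |sin(w)| ≤ e^{|w|}. With w = 4z + 5, |w| ≤ 4|z| + 5 = 4r + 5 on |z| = r, giving M(r) ≤ e^{4r + 5}, so ρ ≤ 1. On a suitable ray (z = it for sin/cos; z = t for sinh/cosh, t real → ∞), |sin(4z + 5)| grows like e^{4|t|}/2, so ρ ≥ 1. Hence ρ = 1.
Therefore ρ = 1.

Order ρ = 1.


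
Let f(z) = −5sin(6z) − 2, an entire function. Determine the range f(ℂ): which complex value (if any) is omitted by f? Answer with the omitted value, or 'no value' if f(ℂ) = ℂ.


Little Picard bounds the complement of f(ℂ) to at most one point.
sin is entire and surjective onto ℂ: for every w ∈ ℂ, sin(ζ) = w has a solution ζ ∈ ℂ (e.g., via the complex inverse arcsin). With ζ = 6z this gives z = ζ/(6). Then -5·sin(6z) takes every value in -5·ℂ = ℂ, and adding -2 is a bijection of ℂ. So f is surjective and omits no value. (Note: only on the real line is sin bounded by [−1, 1].)

Omitted value: no value.


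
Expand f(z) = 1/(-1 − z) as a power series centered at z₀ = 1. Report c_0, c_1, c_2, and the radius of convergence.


Let w = z − z₀, so z = z₀ + w.
Then -1 − z = -1 − (z₀ + w) = (-1 − z₀) − w = -2 − w.
f(z) = 1/(-2 − w) = (1/(-2)) · 1/(1 − w/(-2)) = Σ_{n≥0} w^n / (-2)^(n+1).
So c_n = 1/(-2)^(n+1):
  c_0 = 1/(-2)^1 = -1/2.
  c_1 = 1/(-2)^2 = 1/4.
  c_2 = 1/(-2)^3 = -1/8.
The series is valid for |w/d| < 1, i.e. |z − z₀| < |d|.
Radius of convergence: R = |-1 − z₀| = |-2| = 2 (distance from z₀ to the singularity z = -1).

c_0 = -1/2, c_1 = 1/4, c_2 = -1/8; R = 2.


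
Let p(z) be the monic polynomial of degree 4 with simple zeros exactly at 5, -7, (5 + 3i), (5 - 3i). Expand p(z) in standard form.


The polynomial is p(z) = ∏_{α ∈ S} (z − α), where S = {5, -7, (5 + 3i), (5 - 3i)}.
Expanding the product yields: p(z) = z^4 -8·z^3 -21·z^2 + 418·z -1190.
Note conjugate pairs combine to real quadratics: (z − (5+3i))(z − (5−3i)) = z² − 10z + 34.
The resulting polynomial has degree 4 and real coefficients as required.

p(z) = z^4 -8·z^3 -21·z^2 + 418·z -1190.


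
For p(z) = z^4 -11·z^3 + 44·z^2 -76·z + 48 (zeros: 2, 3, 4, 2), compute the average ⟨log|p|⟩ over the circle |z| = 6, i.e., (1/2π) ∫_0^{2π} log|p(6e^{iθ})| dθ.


Zeros: 2, 2, 3, 4; r = 6.
Inside |z| < r: 2, 2, 3, 4. Outside (|z| ≥ r): ∅.
p(0) = 48, so log|p(0)| = log(48) = 3.8712.
Apply Jensen: I(r) = log|p(0)| + Σ_k log(r/|z_k|), summed over zeros inside |z| < r.
  log(r/|z_k|) for z_k = 2: log(6/2) = 1.0986
  log(r/|z_k|) for z_k = 3: log(6/3) = 0.6931
  log(r/|z_k|) for z_k = 4: log(6/4) = 0.4055
  log(r/|z_k|) for z_k = 2: log(6/2) = 1.0986
Sum over inside zeros: 3.2958.
I(r) = log|p(0)| + (inside sum) = 3.8712 + 3.2958 = 7.1670.
Closed form (all zeros inside, monic): I(r) = n·log(r) = 4·log(6) = 7.1670. ✓

I(r) ≈ 7.1670.


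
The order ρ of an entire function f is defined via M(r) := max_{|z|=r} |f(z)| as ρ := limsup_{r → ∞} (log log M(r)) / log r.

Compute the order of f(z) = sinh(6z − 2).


sinh(w) is a linear combination of e^{iw} and e^{−iw} (or e^w, e^{−w} in the hyperbolic case), so |sinh(w)| ≤ e^{|w|}. With w = 6z − 2, |w| ≤ 6|z| + 2 = 6r + 2 on |z| = r, giving M(r) ≤ e^{6r + 2}, so ρ ≤ 1. On a suitable ray (z = it for sin/cos; z = t for sinh/cosh, t real → ∞), |sinh(6z − 2)| grows like e^{6|t|}/2, so ρ ≥ 1. Hence ρ = 1.
Therefore ρ = 1.

Order ρ = 1.


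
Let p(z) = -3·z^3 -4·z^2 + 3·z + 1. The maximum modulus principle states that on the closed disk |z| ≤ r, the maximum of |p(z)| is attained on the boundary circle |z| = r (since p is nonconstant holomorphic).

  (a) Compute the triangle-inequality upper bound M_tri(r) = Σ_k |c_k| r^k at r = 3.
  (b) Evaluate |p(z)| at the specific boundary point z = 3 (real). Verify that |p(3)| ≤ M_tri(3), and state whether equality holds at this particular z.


Coefficients: c_0 = 1, c_1 = 3, c_2 = -4, c_3 = -3. Radius r = 3.
Part (a). Triangle bound: M_tri(r) = Σ_k |c_k| r^k
  = |1|·3^0 + |3|·3^1 + |-4|·3^2 + |-3|·3^3
  = 1 + 9 + 36 + 81 = 127.
This bounds M(r) := max_{|z|=r} |p(z)| from above; equality holds iff all terms c_k z^k can be made to align in phase at a single z on |z|=r.
Part (b). At z = 3 (real, on the circle |z| = r):
  p(3) = (1)·3^0 + (3)·3^1 + (-4)·3^2 + (-3)·3^3 = -107.
  |p(3)| = 107.
Check: |p(3)| = 107 ≤ 127 = M_tri(3). ✓ Equality does not hold at z = 3 (the coefficients have mixed signs, so the terms do not all align in phase there).

M_tri(3) = 127; |p(3)| = 107; equality at z=3: no.


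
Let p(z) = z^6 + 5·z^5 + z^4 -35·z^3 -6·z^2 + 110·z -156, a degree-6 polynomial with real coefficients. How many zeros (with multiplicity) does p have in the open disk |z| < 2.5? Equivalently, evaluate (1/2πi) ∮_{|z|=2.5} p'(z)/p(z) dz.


The zeros of p are: 2, -3, (-3 + 2i), (-3 - 2i), (1 + 1i), (1 - 1i).
Their magnitudes are: 2, 3, 3.606, 3.606, 1.414, 1.414.
Zeros with |z| < R = 2.5: 2, (1 + 1i), (1 - 1i).
Count = 3.
By the argument principle, (1/2πi) ∮_{|z|=R} p'(z)/p(z) dz equals exactly this count.

Number of zeros inside |z| < 2.5: 3.


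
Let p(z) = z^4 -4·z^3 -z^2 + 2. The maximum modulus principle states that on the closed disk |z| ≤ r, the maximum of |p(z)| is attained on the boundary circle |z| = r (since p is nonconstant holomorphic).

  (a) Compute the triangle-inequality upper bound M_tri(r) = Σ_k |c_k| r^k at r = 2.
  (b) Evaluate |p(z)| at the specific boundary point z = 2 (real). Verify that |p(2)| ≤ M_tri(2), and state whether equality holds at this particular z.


Coefficients: c_0 = 2, c_1 = 0, c_2 = -1, c_3 = -4, c_4 = 1. Radius r = 2.
Part (a). Triangle bound: M_tri(r) = Σ_k |c_k| r^k
  = |2|·2^0 + |0|·2^1 + |-1|·2^2 + |-4|·2^3 + |1|·2^4
  = 2 + 0 + 4 + 32 + 16 = 54.
This bounds M(r) := max_{|z|=r} |p(z)| from above; equality holds iff all terms c_k z^k can be made to align in phase at a single z on |z|=r.
Part (b). At z = 2 (real, on the circle |z| = r):
  p(2) = (2)·2^0 + (0)·2^1 + (-1)·2^2 + (-4)·2^3 + (1)·2^4 = -18.
  |p(2)| = 18.
Check: |p(2)| = 18 ≤ 54 = M_tri(2). ✓ Equality does not hold at z = 2 (the coefficients have mixed signs, so the terms do not all align in phase there).

M_tri(2) = 54; |p(2)| = 18; equality at z=2: no.


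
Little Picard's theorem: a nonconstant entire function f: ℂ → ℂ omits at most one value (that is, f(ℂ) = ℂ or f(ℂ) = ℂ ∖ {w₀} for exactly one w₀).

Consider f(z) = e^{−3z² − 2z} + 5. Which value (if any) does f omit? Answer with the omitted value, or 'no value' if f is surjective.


Little Picard bounds the complement of f(ℂ) to at most one point.
The exponent g(z) = −3z² − 2z is a nonconstant polynomial, hence surjective onto ℂ. So e^{g(z)} takes every value in {e^w : w ∈ ℂ} = ℂ ∖ {0}. Adding 5 shifts the range to ℂ ∖ {5}. f omits exactly 5.

Omitted value: 5.
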